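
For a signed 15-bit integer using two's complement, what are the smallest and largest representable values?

min = -16384, max = 16383

Minimum: −2^14 = -16384.
Maximum: 2^14 − 1 = 16383.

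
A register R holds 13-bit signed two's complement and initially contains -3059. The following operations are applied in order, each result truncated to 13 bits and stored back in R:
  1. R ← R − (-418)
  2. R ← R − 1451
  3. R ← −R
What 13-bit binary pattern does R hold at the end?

0111111111100

Start: R = -3059 = 1010000001101.
R = -3059 − (-418) = -2641 = 1010110101111
R = -2641 − 1451 = -4092 = 1000000000100
R = −(-4092) = 4092 = 0111111111100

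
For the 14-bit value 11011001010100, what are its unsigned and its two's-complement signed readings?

unsigned = 13908, signed = -2476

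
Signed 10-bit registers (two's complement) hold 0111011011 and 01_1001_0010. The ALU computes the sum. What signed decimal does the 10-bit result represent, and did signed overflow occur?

-147; overflow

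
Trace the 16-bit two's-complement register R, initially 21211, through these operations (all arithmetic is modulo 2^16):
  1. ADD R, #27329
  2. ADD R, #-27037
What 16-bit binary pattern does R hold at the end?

Start: R = 21211 = 0101001011011011.
R = 21211 + 27329 = 48540; wraps to -16996 = 1011110110011100
R = -16996 + (-27037) = -44033; wraps to 21503 = 0101001111111111

0101001111111111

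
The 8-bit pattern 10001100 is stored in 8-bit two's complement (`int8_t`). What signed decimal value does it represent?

MSB is 1, so the value is negative.
Unsigned reading: 140. Subtract 2^8 = 256: 140 − 256 = -116.

-116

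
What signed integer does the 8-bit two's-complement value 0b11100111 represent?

-25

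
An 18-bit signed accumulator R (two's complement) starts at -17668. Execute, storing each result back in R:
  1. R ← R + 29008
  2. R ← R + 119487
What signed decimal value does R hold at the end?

Start: R = -17668 = 111011101011111100.
R = -17668 + 29008 = 11340 = 000010110001001100
R = 11340 + 119487 = 130827 = 011111111100001011

130827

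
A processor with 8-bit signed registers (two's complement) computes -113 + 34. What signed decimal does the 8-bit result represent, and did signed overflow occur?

-79; no overflow

-113 → 10001111
34 → 00100010
  10001111
+ 00100010
= 10110001
Result 10110001: MSB = 1 → 177 − 256 = -79.
Addends have opposite signs, so signed overflow cannot occur.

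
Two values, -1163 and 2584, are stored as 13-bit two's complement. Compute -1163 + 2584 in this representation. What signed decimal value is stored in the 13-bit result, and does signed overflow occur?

1421; no overflow

-1163 → 1101101110101
2584 → 0101000011000
  1101101110101
+ 0101000011000
= 0010110001101  (discard carry-out 1)
Result 0010110001101: MSB = 0 → value 1421.
Addends have opposite signs, so signed overflow cannot occur.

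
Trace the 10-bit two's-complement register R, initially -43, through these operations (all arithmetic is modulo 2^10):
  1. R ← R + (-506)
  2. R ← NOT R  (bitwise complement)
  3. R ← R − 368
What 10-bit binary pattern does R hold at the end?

Start: R = -43 = 1111010101.
R = -43 + (-506) = -549; wraps to 475 = 0111011011
R = NOT 0111011011 = 1000100100 = -476
R = -476 − 368 = -844; wraps to 180 = 0010110100

0010110100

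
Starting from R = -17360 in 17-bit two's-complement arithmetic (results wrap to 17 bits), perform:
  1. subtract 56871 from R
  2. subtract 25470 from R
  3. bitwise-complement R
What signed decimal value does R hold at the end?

-31372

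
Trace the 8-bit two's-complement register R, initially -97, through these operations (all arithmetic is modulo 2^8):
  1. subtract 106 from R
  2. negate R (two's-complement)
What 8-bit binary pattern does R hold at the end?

11001011

Start: R = -97 = 10011111.
R = -97 − 106 = -203; wraps to 53 = 00110101
R = −(53) = -53 = 11001011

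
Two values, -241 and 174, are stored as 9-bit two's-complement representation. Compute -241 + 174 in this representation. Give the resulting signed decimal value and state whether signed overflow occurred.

-67; no overflow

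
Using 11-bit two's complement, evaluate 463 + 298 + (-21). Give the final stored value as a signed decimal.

463 + 298 = 761 (01011111001)
761 + (-21) = 740 (01011100100)

740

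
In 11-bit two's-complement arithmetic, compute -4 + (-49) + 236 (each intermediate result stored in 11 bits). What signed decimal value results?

183

-4 + (-49) = -53 (11111001011)
-53 + 236 = 183 (00010110111)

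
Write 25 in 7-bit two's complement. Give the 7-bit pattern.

0011001

25 is non-negative, so write it directly in 7 bits: 0011001.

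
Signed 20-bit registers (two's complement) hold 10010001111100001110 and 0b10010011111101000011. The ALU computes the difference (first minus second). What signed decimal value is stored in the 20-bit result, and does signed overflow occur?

-8245; no overflow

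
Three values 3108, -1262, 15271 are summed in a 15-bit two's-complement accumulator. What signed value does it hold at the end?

3108 + (-1262) = 1846 (000011100110110)
1846 + 15271 = 17117 → wraps to -15651 (100001011011101)

-15651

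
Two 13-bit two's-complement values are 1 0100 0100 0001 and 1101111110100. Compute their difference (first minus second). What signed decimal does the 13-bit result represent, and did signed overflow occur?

1 0100 0100 0001 → 1010001000001 = -3007 (signed)
1101111110100 = -1036 (signed)
Subtract via negate-and-add: invert 1101111110100 + 1 = 0010000001100 (i.e. 1036).
  1010001000001
+ 0010000001100
= 1100001001101
Result 1100001001101: MSB = 1 → 6221 − 8192 = -1971.
Addends (after negating the subtrahend) have opposite signs, so signed overflow cannot occur.

-1971; no overflow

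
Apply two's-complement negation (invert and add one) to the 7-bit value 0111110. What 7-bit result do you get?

1000010

Invert: 1000001. Add 1: 1000010.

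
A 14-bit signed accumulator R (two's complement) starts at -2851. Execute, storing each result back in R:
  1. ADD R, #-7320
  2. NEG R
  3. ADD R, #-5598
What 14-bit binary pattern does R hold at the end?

Start: R = -2851 = 11010011011101.
R = -2851 + (-7320) = -10171; wraps to 6213 = 01100001000101
R = −(6213) = -6213 = 10011110111011
R = -6213 + (-5598) = -11811; wraps to 4573 = 01000111011101

01000111011101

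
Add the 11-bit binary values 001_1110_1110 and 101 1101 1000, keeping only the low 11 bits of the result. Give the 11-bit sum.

  00111101110
+ 10111011000
= 11111000110

11111000110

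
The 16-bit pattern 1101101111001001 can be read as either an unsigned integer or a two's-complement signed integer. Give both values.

unsigned = 56265, signed = -9271

Unsigned: 1101101111001001 = 56265.
Signed: MSB=1 → 56265 − 65536 = -9271.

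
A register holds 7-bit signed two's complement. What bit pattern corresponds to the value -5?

|-5| = 5 = 0000101 in 7 bits.
Invert the bits: 1111010. Add 1: 1111011.
Check: 1111011 reads as 123 − 128 = -5.

1111011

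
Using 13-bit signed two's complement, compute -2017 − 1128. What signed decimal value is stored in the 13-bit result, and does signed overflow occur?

-2017 → 1100000011111
1128 → 0010001101000
Subtract via negate-and-add: invert 0010001101000 + 1 = 1101110011000 (i.e. -1128).
  1100000011111
+ 1101110011000
= 1001110110111  (discard carry-out 1)
Result 1001110110111: MSB = 1 → 5047 − 8192 = -3145.
Both addends (after negating the subtrahend) are negative and so is the stored result: no signed overflow.

-3145; no overflow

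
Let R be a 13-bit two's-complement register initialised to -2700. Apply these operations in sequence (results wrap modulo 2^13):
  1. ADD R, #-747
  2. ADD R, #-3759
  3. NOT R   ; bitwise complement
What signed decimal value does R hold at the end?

-987

Start: R = -2700 = 1010101110100.
R = -2700 + (-747) = -3447 = 1001010001001
R = -3447 + (-3759) = -7206; wraps to 986 = 0001111011010
R = NOT 0001111011010 = 1110000100101 = -987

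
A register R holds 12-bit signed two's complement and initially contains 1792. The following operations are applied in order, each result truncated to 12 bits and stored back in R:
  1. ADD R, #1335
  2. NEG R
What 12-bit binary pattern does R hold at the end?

Start: R = 1792 = 011100000000.
R = 1792 + 1335 = 3127; wraps to -969 = 110000110111
R = −(-969) = 969 = 001111001001

001111001001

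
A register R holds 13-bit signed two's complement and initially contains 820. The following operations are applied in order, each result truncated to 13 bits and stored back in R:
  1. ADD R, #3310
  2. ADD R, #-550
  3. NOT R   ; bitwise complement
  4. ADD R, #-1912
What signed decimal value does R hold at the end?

2699

Start: R = 820 = 0001100110100.
R = 820 + 3310 = 4130; wraps to -4062 = 1000000100010
R = -4062 + (-550) = -4612; wraps to 3580 = 0110111111100
R = NOT 0110111111100 = 1001000000011 = -3581
R = -3581 + (-1912) = -5493; wraps to 2699 = 0101010001011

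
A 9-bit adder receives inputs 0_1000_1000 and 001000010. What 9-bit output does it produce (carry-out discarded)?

011001010

  010001000
+ 001000010
= 011001010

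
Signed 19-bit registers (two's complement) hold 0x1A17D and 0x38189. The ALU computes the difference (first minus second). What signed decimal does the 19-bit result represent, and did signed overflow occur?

-122892; no overflow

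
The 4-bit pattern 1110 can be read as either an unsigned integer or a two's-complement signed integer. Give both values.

unsigned = 14, signed = -2

Unsigned: 1110 = 14.
Signed: MSB=1 → 14 − 16 = -2.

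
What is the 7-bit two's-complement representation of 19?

19 is non-negative, so write it directly in 7 bits: 0010011.

0010011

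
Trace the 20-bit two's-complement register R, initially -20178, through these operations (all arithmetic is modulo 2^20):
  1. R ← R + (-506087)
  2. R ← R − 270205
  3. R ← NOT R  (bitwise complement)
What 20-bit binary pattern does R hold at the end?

11000010011100110101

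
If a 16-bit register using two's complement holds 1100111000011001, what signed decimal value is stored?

MSB is 1, so the value is negative.
Invert: 0011000111100110. Add 1: 0011000111100111 = 12775. So the value is −12775.

-12775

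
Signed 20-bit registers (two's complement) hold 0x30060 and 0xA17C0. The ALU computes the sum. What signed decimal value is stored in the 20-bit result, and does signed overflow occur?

-190432; no overflow

0x30060 = 00110000000001100000 = 196704 (signed)
0xA17C0 = 10100001011111000000 = -387136 (signed)
  00110000000001100000
+ 10100001011111000000
= 11010001100000100000
Result 11010001100000100000: MSB = 1 → 858144 − 1048576 = -190432.
Addends have opposite signs, so signed overflow cannot occur.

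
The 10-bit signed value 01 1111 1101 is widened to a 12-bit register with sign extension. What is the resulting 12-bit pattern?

MSB of 0111111101 is 0; replicate it into the new high bits.
00|0111111101 → 000111111101 (still 509).

000111111101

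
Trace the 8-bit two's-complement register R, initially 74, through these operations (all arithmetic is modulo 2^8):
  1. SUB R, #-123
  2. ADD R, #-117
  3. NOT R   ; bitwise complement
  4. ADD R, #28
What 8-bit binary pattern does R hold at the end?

11001011

Start: R = 74 = 01001010.
R = 74 − (-123) = 197; wraps to -59 = 11000101
R = -59 + (-117) = -176; wraps to 80 = 01010000
R = NOT 01010000 = 10101111 = -81
R = -81 + 28 = -53 = 11001011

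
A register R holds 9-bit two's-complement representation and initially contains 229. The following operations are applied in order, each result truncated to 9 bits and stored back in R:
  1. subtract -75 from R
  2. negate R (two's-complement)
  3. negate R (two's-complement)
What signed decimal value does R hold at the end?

Start: R = 229 = 011100101.
R = 229 − (-75) = 304; wraps to -208 = 100110000
R = −(-208) = 208 = 011010000
R = −(208) = -208 = 100110000

-208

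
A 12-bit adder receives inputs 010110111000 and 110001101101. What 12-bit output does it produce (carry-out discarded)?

001000100101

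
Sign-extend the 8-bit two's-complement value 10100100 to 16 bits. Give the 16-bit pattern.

1111111110100100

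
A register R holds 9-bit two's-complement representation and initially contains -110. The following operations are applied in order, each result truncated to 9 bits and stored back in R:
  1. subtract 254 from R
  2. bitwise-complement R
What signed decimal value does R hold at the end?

-149

Start: R = -110 = 110010010.
R = -110 − 254 = -364; wraps to 148 = 010010100
R = NOT 010010100 = 101101011 = -149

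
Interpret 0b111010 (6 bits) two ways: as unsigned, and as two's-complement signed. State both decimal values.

Unsigned: 111010 = 58.
Signed: MSB=1 → 58 − 64 = -6.

unsigned = 58, signed = -6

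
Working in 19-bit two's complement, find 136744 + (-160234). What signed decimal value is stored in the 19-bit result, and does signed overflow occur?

136744 → 0100001011000101000
-160234 → 1011000111000010110
  0100001011000101000
+ 1011000111000010110
= 1111010010000111110
Result 1111010010000111110: MSB = 1 → 500798 − 524288 = -23490.
Addends have opposite signs, so signed overflow cannot occur.

-23490; no overflow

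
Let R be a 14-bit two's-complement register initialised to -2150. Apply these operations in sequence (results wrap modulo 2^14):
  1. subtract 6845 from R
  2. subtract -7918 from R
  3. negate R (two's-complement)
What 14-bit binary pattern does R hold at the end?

Start: R = -2150 = 11011110011010.
R = -2150 − 6845 = -8995; wraps to 7389 = 01110011011101
R = 7389 − (-7918) = 15307; wraps to -1077 = 11101111001011
R = −(-1077) = 1077 = 00010000110101

00010000110101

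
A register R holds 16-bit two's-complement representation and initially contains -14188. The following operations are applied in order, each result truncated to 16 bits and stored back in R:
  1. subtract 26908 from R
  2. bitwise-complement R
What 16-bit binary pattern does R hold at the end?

Start: R = -14188 = 1100100010010100.
R = -14188 − 26908 = -41096; wraps to 24440 = 0101111101111000
R = NOT 0101111101111000 = 1010000010000111 = -24441

1010000010000111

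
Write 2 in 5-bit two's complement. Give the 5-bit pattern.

00010

2 is non-negative, so write it directly in 5 bits: 00010.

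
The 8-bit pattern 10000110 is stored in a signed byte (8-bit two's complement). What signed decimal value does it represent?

MSB is 1, so the value is negative.
Invert: 01111001. Add 1: 01111010 = 122. So the value is −122.

-122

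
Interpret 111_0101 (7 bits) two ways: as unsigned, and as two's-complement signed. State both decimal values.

Unsigned: 1110101 = 117.
Signed: MSB=1 → 117 − 128 = -11.

unsigned = 117, signed = -11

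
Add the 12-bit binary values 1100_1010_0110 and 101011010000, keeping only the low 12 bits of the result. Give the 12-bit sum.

  110010100110
+ 101011010000
= 011101110110  (discard carry-out 1)

011101110110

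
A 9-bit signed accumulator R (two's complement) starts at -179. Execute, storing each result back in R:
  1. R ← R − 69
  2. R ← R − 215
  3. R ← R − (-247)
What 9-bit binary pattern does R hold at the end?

100101000

Start: R = -179 = 101001101.
R = -179 − 69 = -248 = 100001000
R = -248 − 215 = -463; wraps to 49 = 000110001
R = 49 − (-247) = 296; wraps to -216 = 100101000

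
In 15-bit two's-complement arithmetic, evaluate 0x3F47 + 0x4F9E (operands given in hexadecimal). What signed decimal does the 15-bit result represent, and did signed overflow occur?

0x3F47 = 011111101000111 = 16199 (signed)
0x4F9E = 100111110011110 = -12386 (signed)
  011111101000111
+ 100111110011110
= 000111011100101  (discard carry-out 1)
Result 000111011100101: MSB = 0 → value 3813.
Addends have opposite signs, so signed overflow cannot occur.

3813; no overflow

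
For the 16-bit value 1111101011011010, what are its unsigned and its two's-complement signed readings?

Unsigned: 1111101011011010 = 64218.
Signed: MSB=1 → 64218 − 65536 = -1318.

unsigned = 64218, signed = -1318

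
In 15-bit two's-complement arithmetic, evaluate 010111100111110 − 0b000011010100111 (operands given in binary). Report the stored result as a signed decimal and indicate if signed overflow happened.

010111100111110 = 12094 (signed)
0b000011010100111 → 000011010100111 = 1703 (signed)
Subtract via negate-and-add: invert 000011010100111 + 1 = 111100101011001 (i.e. -1703).
  010111100111110
+ 111100101011001
= 010100010010111  (discard carry-out 1)
Result 010100010010111: MSB = 0 → value 10391.
Addends (after negating the subtrahend) have opposite signs, so signed overflow cannot occur.

10391; no overflow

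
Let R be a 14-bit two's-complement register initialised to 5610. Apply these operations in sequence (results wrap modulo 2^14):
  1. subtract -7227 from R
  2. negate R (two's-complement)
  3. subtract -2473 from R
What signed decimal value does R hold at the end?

Start: R = 5610 = 01010111101010.
R = 5610 − (-7227) = 12837; wraps to -3547 = 11001000100101
R = −(-3547) = 3547 = 00110111011011
R = 3547 − (-2473) = 6020 = 01011110000100

6020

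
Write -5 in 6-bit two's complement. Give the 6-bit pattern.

111011

|-5| = 5 = 000101 in 6 bits.
Invert the bits: 111010. Add 1: 111011.
Check: 111011 reads as 59 − 64 = -5.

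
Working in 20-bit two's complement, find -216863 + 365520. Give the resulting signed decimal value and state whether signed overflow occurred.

148657; no overflow

-216863 → 11001011000011100001
365520 → 01011001001111010000
  11001011000011100001
+ 01011001001111010000
= 00100100010010110001  (discard carry-out 1)
Result 00100100010010110001: MSB = 0 → value 148657.
Addends have opposite signs, so signed overflow cannot occur.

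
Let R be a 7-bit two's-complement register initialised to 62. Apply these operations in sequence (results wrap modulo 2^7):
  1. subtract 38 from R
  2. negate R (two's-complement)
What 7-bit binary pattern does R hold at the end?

Start: R = 62 = 0111110.
R = 62 − 38 = 24 = 0011000
R = −(24) = -24 = 1101000

1101000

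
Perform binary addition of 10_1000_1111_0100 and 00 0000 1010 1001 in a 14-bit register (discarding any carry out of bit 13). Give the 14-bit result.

10100110011101

  10100011110100
+ 00000010101001
= 10100110011101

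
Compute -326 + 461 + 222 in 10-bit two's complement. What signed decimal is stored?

357

-326 + 461 = 135 (0010000111)
135 + 222 = 357 (0101100101)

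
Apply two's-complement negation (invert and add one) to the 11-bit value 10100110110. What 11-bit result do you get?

Invert: 01011001001. Add 1: 01011001010.

01011001010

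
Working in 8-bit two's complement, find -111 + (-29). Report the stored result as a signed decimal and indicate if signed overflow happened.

-111 → 10010001
-29 → 11100011
  10010001
+ 11100011
= 01110100  (discard carry-out 1)
Result 01110100: MSB = 0 → value 116.
Both addends are negative but the stored result is non-negative: signed overflow. The true value -111 + (-29) = -140 lies outside [-128, 127].

116; overflow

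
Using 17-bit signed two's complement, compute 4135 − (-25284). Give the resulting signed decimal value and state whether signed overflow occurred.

29419; no overflow

4135 → 00001000000100111
-25284 → 11001110100111100
Subtract via negate-and-add: invert 11001110100111100 + 1 = 00110001011000100 (i.e. 25284).
  00001000000100111
+ 00110001011000100
= 00111001011101011
Result 00111001011101011: MSB = 0 → value 29419.
Both addends (after negating the subtrahend) are non-negative and so is the stored result: no signed overflow.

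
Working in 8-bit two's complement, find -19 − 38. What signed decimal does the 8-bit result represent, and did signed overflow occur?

-57; no overflow

-19 → 11101101
38 → 00100110
Subtract via negate-and-add: invert 00100110 + 1 = 11011010 (i.e. -38).
  11101101
+ 11011010
= 11000111  (discard carry-out 1)
Result 11000111: MSB = 1 → 199 − 256 = -57.
Both addends (after negating the subtrahend) are negative and so is the stored result: no signed overflow.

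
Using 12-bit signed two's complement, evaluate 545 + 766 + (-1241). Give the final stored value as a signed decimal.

545 + 766 = 1311 (010100011111)
1311 + (-1241) = 70 (000001000110)

70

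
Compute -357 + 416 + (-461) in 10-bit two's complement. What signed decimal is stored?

-357 + 416 = 59 (0000111011)
59 + (-461) = -402 (1001101110)

-402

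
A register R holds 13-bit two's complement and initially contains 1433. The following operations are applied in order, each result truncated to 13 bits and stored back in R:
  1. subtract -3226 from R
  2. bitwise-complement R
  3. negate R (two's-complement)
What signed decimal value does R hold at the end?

Start: R = 1433 = 0010110011001.
R = 1433 − (-3226) = 4659; wraps to -3533 = 1001000110011
R = NOT 1001000110011 = 0110111001100 = 3532
R = −(3532) = -3532 = 1001000110100

-3532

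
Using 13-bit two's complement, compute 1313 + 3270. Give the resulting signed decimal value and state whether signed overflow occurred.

-3609; overflow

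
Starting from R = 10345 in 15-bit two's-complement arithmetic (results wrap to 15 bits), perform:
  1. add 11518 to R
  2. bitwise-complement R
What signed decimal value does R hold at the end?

10904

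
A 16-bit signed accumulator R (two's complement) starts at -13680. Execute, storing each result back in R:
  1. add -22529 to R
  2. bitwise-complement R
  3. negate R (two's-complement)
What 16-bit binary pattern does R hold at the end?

0111001010010000

Start: R = -13680 = 1100101010010000.
R = -13680 + (-22529) = -36209; wraps to 29327 = 0111001010001111
R = NOT 0111001010001111 = 1000110101110000 = -29328
R = −(-29328) = 29328 = 0111001010010000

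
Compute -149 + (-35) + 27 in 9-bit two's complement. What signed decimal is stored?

-157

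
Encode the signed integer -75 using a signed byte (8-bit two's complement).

10110101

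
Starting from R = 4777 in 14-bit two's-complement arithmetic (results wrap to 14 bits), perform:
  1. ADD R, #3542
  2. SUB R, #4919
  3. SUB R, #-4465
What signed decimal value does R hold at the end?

7865

Start: R = 4777 = 01001010101001.
R = 4777 + 3542 = 8319; wraps to -8065 = 10000001111111
R = -8065 − 4919 = -12984; wraps to 3400 = 00110101001000
R = 3400 − (-4465) = 7865 = 01111010111001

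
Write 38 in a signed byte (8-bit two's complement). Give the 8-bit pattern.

38 is non-negative, so write it directly in 8 bits: 00100110.

00100110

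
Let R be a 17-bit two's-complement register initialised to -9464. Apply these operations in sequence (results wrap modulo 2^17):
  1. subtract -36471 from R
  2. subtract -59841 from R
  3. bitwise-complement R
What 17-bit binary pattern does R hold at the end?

01010110010111111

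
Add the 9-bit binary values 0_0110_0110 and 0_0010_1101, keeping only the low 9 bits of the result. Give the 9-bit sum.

  001100110
+ 000101101
= 010010011

010010011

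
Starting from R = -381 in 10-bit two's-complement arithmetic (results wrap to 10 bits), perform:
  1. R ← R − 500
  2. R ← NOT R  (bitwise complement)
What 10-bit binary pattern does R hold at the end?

1101110000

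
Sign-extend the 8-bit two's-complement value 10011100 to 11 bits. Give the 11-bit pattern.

MSB of 10011100 is 1; replicate it into the new high bits.
111|10011100 → 11110011100 (still -100).

11110011100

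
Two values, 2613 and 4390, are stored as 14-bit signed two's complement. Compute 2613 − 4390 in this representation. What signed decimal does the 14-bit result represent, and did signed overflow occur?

2613 → 00101000110101
4390 → 01000100100110
Subtract via negate-and-add: invert 01000100100110 + 1 = 10111011011010 (i.e. -4390).
  00101000110101
+ 10111011011010
= 11100100001111
Result 11100100001111: MSB = 1 → 14607 − 16384 = -1777.
Addends (after negating the subtrahend) have opposite signs, so signed overflow cannot occur.

-1777; no overflow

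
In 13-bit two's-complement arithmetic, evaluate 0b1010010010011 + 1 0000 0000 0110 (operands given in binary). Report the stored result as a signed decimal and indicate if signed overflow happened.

1177; overflow

0b1010010010011 → 1010010010011 = -2925 (signed)
1 0000 0000 0110 → 1000000000110 = -4090 (signed)
  1010010010011
+ 1000000000110
= 0010010011001  (discard carry-out 1)
Result 0010010011001: MSB = 0 → value 1177.
Both addends are negative but the stored result is non-negative: signed overflow. The true value -2925 + (-4090) = -7015 lies outside [-4096, 4095].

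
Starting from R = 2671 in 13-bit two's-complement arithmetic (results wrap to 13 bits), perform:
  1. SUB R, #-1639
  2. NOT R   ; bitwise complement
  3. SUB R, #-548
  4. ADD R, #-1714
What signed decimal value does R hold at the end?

2715

Start: R = 2671 = 0101001101111.
R = 2671 − (-1639) = 4310; wraps to -3882 = 1000011010110
R = NOT 1000011010110 = 0111100101001 = 3881
R = 3881 − (-548) = 4429; wraps to -3763 = 1000101001101
R = -3763 + (-1714) = -5477; wraps to 2715 = 0101010011011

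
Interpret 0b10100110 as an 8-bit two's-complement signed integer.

-90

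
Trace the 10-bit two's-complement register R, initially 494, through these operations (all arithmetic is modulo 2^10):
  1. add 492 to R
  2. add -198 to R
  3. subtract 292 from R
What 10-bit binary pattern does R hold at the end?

Start: R = 494 = 0111101110.
R = 494 + 492 = 986; wraps to -38 = 1111011010
R = -38 + (-198) = -236 = 1100010100
R = -236 − 292 = -528; wraps to 496 = 0111110000

0111110000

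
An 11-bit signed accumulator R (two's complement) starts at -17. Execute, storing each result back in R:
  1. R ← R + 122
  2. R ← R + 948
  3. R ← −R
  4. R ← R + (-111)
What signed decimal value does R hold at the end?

884

Start: R = -17 = 11111101111.
R = -17 + 122 = 105 = 00001101001
R = 105 + 948 = 1053; wraps to -995 = 10000011101
R = −(-995) = 995 = 01111100011
R = 995 + (-111) = 884 = 01101110100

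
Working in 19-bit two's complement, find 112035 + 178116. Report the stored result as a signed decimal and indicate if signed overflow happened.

-234137; overflow

112035 → 0011011010110100011
178116 → 0101011011111000100
  0011011010110100011
+ 0101011011111000100
= 1000110110101100111
Result 1000110110101100111: MSB = 1 → 290151 − 524288 = -234137.
Both addends are non-negative but the stored result is negative: signed overflow. The true value 112035 + 178116 = 290151 lies outside [-262144, 262143].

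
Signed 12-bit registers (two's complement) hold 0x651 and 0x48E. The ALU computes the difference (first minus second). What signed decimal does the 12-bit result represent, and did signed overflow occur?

0x651 = 011001010001 = 1617 (signed)
0x48E = 010010001110 = 1166 (signed)
Subtract via negate-and-add: invert 010010001110 + 1 = 101101110010 (i.e. -1166).
  011001010001
+ 101101110010
= 000111000011  (discard carry-out 1)
Result 000111000011: MSB = 0 → value 451.
Addends (after negating the subtrahend) have opposite signs, so signed overflow cannot occur.

451; no overflow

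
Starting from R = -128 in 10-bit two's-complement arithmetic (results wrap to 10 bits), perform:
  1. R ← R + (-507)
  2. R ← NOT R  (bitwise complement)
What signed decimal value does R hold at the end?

Start: R = -128 = 1110000000.
R = -128 + (-507) = -635; wraps to 389 = 0110000101
R = NOT 0110000101 = 1001111010 = -390

-390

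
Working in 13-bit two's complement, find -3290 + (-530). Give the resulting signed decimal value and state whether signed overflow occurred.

-3290 → 1001100100110
-530 → 1110111101110
  1001100100110
+ 1110111101110
= 1000100010100  (discard carry-out 1)
Result 1000100010100: MSB = 1 → 4372 − 8192 = -3820.
Both addends are negative and so is the stored result: no signed overflow.

-3820; no overflow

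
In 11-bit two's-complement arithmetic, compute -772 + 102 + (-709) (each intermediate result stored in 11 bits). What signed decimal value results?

669

-772 + 102 = -670 (10101100010)
-670 + (-709) = -1379 → wraps to 669 (01010011101)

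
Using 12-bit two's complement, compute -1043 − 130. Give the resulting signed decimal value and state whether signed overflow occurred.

-1173; no overflow

-1043 → 101111101101
130 → 000010000010
Subtract via negate-and-add: invert 000010000010 + 1 = 111101111110 (i.e. -130).
  101111101101
+ 111101111110
= 101101101011  (discard carry-out 1)
Result 101101101011: MSB = 1 → 2923 − 4096 = -1173.
Both addends (after negating the subtrahend) are negative and so is the stored result: no signed overflow.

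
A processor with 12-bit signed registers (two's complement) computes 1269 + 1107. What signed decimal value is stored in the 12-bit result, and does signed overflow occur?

1269 → 010011110101
1107 → 010001010011
  010011110101
+ 010001010011
= 100101001000
Result 100101001000: MSB = 1 → 2376 − 4096 = -1720.
Both addends are non-negative but the stored result is negative: signed overflow. The true value 1269 + 1107 = 2376 lies outside [-2048, 2047].

-1720; overflow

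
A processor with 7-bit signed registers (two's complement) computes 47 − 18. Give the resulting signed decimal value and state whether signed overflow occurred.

29; no overflow

47 → 0101111
18 → 0010010
Subtract via negate-and-add: invert 0010010 + 1 = 1101110 (i.e. -18).
  0101111
+ 1101110
= 0011101  (discard carry-out 1)
Result 0011101: MSB = 0 → value 29.
Addends (after negating the subtrahend) have opposite signs, so signed overflow cannot occur.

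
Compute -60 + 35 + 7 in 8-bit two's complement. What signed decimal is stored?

-18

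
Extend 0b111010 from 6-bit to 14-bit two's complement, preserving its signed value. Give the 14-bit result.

11111111111010

MSB of 111010 is 1; replicate it into the new high bits.
11111111|111010 → 11111111111010 (still -6).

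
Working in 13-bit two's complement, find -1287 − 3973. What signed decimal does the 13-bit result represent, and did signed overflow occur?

-1287 → 1101011111001
3973 → 0111110000101
Subtract via negate-and-add: invert 0111110000101 + 1 = 1000001111011 (i.e. -3973).
  1101011111001
+ 1000001111011
= 0101101110100  (discard carry-out 1)
Result 0101101110100: MSB = 0 → value 2932.
Both addends (after negating the subtrahend) are negative but the stored result is non-negative: signed overflow. The true value -1287 − 3973 = -5260 lies outside [-4096, 4095].

2932; overflow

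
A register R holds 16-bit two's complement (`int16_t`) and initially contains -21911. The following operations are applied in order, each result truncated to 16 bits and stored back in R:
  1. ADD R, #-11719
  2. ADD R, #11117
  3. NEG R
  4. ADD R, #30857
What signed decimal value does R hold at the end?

-12166

Start: R = -21911 = 1010101001101001.
R = -21911 + (-11719) = -33630; wraps to 31906 = 0111110010100010
R = 31906 + 11117 = 43023; wraps to -22513 = 1010100000001111
R = −(-22513) = 22513 = 0101011111110001
R = 22513 + 30857 = 53370; wraps to -12166 = 1101000001111010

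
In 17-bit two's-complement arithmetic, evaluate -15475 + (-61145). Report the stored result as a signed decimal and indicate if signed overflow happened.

54452; overflow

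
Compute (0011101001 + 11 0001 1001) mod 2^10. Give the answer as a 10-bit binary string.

  0011101001
+ 1100011001
= 0000000010  (discard carry-out 1)

0000000010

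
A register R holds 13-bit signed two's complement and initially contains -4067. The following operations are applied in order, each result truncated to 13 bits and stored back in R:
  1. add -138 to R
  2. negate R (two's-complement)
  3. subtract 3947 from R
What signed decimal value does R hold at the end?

Start: R = -4067 = 1000000011101.
R = -4067 + (-138) = -4205; wraps to 3987 = 0111110010011
R = −(3987) = -3987 = 1000001101101
R = -3987 − 3947 = -7934; wraps to 258 = 0000100000010

258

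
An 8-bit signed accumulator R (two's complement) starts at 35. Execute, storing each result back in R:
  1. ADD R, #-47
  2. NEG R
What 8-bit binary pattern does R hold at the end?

00001100

Start: R = 35 = 00100011.
R = 35 + (-47) = -12 = 11110100
R = −(-12) = 12 = 00001100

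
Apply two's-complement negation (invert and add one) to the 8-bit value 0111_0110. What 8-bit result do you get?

10001010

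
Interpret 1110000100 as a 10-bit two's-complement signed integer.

MSB is 1, so the value is negative.
Unsigned reading: 900. Subtract 2^10 = 1024: 900 − 1024 = -124.

-124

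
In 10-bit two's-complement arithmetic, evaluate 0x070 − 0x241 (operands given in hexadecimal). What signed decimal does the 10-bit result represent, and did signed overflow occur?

-465; overflow

0x070 = 0001110000 = 112 (signed)
0x241 = 1001000001 = -447 (signed)
Subtract via negate-and-add: invert 1001000001 + 1 = 0110111111 (i.e. 447).
  0001110000
+ 0110111111
= 1000101111
Result 1000101111: MSB = 1 → 559 − 1024 = -465.
Both addends (after negating the subtrahend) are non-negative but the stored result is negative: signed overflow. The true value 112 − (-447) = 559 lies outside [-512, 511].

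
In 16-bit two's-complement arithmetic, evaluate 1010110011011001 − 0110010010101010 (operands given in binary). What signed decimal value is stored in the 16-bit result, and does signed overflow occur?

18479; overflow

1010110011011001 = -21287 (signed)
0110010010101010 = 25770 (signed)
Subtract via negate-and-add: invert 0110010010101010 + 1 = 1001101101010110 (i.e. -25770).
  1010110011011001
+ 1001101101010110
= 0100100000101111  (discard carry-out 1)
Result 0100100000101111: MSB = 0 → value 18479.
Both addends (after negating the subtrahend) are negative but the stored result is non-negative: signed overflow. The true value -21287 − 25770 = -47057 lies outside [-32768, 32767].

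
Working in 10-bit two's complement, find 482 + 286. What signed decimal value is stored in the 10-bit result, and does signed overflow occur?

-256; overflow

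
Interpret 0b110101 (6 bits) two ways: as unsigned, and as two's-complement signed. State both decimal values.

unsigned = 53, signed = -11

Unsigned: 110101 = 53.
Signed: MSB=1 → 53 − 64 = -11.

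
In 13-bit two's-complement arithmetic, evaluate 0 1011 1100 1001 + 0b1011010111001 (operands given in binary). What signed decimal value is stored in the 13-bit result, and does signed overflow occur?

642; no overflow

0 1011 1100 1001 → 0101111001001 = 3017 (signed)
0b1011010111001 → 1011010111001 = -2375 (signed)
  0101111001001
+ 1011010111001
= 0001010000010  (discard carry-out 1)
Result 0001010000010: MSB = 0 → value 642.
Addends have opposite signs, so signed overflow cannot occur.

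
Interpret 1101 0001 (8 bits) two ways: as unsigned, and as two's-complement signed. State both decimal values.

Unsigned: 11010001 = 209.
Signed: MSB=1 → 209 − 256 = -47.

unsigned = 209, signed = -47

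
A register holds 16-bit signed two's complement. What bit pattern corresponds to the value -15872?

1100001000000000

|-15872| = 15872 = 0011111000000000 in 16 bits.
Invert the bits: 1100000111111111. Add 1: 1100001000000000.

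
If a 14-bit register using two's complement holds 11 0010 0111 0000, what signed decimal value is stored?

MSB is 1, so the value is negative.
Unsigned reading: 12912. Subtract 2^14 = 16384: 12912 − 16384 = -3472.

-3472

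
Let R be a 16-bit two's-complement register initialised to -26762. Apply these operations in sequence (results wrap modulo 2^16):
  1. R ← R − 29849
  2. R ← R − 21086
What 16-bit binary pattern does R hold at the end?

1101000001111111

Start: R = -26762 = 1001011101110110.
R = -26762 − 29849 = -56611; wraps to 8925 = 0010001011011101
R = 8925 − 21086 = -12161 = 1101000001111111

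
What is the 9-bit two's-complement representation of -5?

111111011

|-5| = 5 = 000000101 in 9 bits.
Invert the bits: 111111010. Add 1: 111111011.
Check: 111111011 reads as 507 − 512 = -5.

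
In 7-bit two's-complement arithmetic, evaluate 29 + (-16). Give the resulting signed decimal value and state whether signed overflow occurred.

13; no overflow

29 → 0011101
-16 → 1110000
  0011101
+ 1110000
= 0001101  (discard carry-out 1)
Result 0001101: MSB = 0 → value 13.
Addends have opposite signs, so signed overflow cannot occur.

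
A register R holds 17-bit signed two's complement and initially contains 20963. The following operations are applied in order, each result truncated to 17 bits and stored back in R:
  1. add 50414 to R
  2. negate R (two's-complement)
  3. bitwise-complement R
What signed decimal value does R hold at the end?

Start: R = 20963 = 00101000111100011.
R = 20963 + 50414 = 71377; wraps to -59695 = 10001011011010001
R = −(-59695) = 59695 = 01110100100101111
R = NOT 01110100100101111 = 10001011011010000 = -59696

-59696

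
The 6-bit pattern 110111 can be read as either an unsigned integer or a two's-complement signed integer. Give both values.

unsigned = 55, signed = -9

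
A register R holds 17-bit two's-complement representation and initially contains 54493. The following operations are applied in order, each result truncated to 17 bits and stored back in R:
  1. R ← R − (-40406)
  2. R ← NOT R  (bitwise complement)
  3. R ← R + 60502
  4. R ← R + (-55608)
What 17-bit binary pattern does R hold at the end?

Start: R = 54493 = 01101010011011101.
R = 54493 − (-40406) = 94899; wraps to -36173 = 10111001010110011
R = NOT 10111001010110011 = 01000110101001100 = 36172
R = 36172 + 60502 = 96674; wraps to -34398 = 10111100110100010
R = -34398 + (-55608) = -90006; wraps to 41066 = 01010000001101010

01010000001101010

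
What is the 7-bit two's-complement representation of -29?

1100011

|-29| = 29 = 0011101 in 7 bits.
Invert the bits: 1100010. Add 1: 1100011.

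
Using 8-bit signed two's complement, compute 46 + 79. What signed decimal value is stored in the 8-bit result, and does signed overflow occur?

125; no overflow

46 → 00101110
79 → 01001111
  00101110
+ 01001111
= 01111101
Result 01111101: MSB = 0 → value 125.
Both addends are non-negative and so is the stored result: no signed overflow.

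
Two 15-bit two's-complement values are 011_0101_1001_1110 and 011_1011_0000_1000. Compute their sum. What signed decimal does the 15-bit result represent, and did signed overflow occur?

011_0101_1001_1110 → 011010110011110 = 13726 (signed)
011_1011_0000_1000 → 011101100001000 = 15112 (signed)
  011010110011110
+ 011101100001000
= 111000010100110
Result 111000010100110: MSB = 1 → 28838 − 32768 = -3930.
Both addends are non-negative but the stored result is negative: signed overflow. The true value 13726 + 15112 = 28838 lies outside [-16384, 16383].

-3930; overflow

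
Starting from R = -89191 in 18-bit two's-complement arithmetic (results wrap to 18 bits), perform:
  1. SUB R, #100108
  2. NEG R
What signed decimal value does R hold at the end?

-72845

Start: R = -89191 = 101010001110011001.
R = -89191 − 100108 = -189299; wraps to 72845 = 010001110010001101
R = −(72845) = -72845 = 101110001101110011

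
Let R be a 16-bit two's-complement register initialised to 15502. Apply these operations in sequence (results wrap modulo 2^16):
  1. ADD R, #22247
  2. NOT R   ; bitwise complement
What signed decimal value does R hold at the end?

27786

Start: R = 15502 = 0011110010001110.
R = 15502 + 22247 = 37749; wraps to -27787 = 1001001101110101
R = NOT 1001001101110101 = 0110110010001010 = 27786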